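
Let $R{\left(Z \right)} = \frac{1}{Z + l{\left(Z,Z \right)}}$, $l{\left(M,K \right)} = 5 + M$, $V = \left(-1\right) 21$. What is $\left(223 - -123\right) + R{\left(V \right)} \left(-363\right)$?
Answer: $\frac{13165}{37} \approx 355.81$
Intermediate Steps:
$V = -21$
$R{\left(Z \right)} = \frac{1}{5 + 2 Z}$ ($R{\left(Z \right)} = \frac{1}{Z + \left(5 + Z\right)} = \frac{1}{5 + 2 Z}$)
$\left(223 - -123\right) + R{\left(V \right)} \left(-363\right) = \left(223 - -123\right) + \frac{1}{5 + 2 \left(-21\right)} \left(-363\right) = \left(223 + 123\right) + \frac{1}{5 - 42} \left(-363\right) = 346 + \frac{1}{-37} \left(-363\right) = 346 - - \frac{363}{37} = 346 + \frac{363}{37} = \frac{13165}{37}$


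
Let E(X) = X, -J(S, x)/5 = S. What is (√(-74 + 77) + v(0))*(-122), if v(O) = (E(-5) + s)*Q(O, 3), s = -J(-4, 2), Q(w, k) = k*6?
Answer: 54900 - 122*√3 ≈ 54689.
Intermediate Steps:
J(S, x) = -5*S
Q(w, k) = 6*k
s = -20 (s = -(-5)*(-4) = -1*20 = -20)
v(O) = -450 (v(O) = (-5 - 20)*(6*3) = -25*18 = -450)
(√(-74 + 77) + v(0))*(-122) = (√(-74 + 77) - 450)*(-122) = (√3 - 450)*(-122) = (-450 + √3)*(-122) = 54900 - 122*√3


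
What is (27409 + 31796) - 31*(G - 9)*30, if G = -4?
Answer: 71295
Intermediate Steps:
(27409 + 31796) - 31*(G - 9)*30 = (27409 + 31796) - 31*(-4 - 9)*30 = 59205 - 31*(-13)*30 = 59205 + 403*30 = 59205 + 12090 = 71295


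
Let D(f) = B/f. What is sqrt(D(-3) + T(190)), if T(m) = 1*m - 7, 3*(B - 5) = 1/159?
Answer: sqrt(41258433)/477 ≈ 13.466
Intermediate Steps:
B = 2386/477 (B = 5 + (1/3)/159 = 5 + (1/3)*(1/159) = 5 + 1/477 = 2386/477 ≈ 5.0021)
T(m) = -7 + m (T(m) = m - 7 = -7 + m)
D(f) = 2386/(477*f)
sqrt(D(-3) + T(190)) = sqrt((2386/477)/(-3) + (-7 + 190)) = sqrt((2386/477)*(-1/3) + 183) = sqrt(-2386/1431 + 183) = sqrt(259487/1431) = sqrt(41258433)/477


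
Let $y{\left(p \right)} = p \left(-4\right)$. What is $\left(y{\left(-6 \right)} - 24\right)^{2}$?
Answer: $0$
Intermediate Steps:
$y{\left(p \right)} = - 4 p$
$\left(y{\left(-6 \right)} - 24\right)^{2} = \left(\left(-4\right) \left(-6\right) - 24\right)^{2} = \left(24 - 24\right)^{2} = 0^{2} = 0$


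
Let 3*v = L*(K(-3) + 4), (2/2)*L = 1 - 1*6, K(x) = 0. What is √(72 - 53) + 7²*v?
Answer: -980/3 + √19 ≈ -322.31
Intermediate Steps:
L = -5 (L = 1 - 1*6 = 1 - 6 = -5)
v = -20/3 (v = (-5*(0 + 4))/3 = (-5*4)/3 = (⅓)*(-20) = -20/3 ≈ -6.6667)
√(72 - 53) + 7²*v = √(72 - 53) + 7²*(-20/3) = √19 + 49*(-20/3) = √19 - 980/3 = -980/3 + √19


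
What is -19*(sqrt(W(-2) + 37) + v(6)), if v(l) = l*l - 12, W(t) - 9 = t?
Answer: -456 - 38*sqrt(11) ≈ -582.03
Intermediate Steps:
W(t) = 9 + t
v(l) = -12 + l**2 (v(l) = l**2 - 12 = -12 + l**2)
-19*(sqrt(W(-2) + 37) + v(6)) = -19*(sqrt((9 - 2) + 37) + (-12 + 6**2)) = -19*(sqrt(7 + 37) + (-12 + 36)) = -19*(sqrt(44) + 24) = -19*(2*sqrt(11) + 24) = -19*(24 + 2*sqrt(11)) = -456 - 38*sqrt(11)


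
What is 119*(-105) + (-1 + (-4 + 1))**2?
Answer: -12479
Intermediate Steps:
119*(-105) + (-1 + (-4 + 1))**2 = -12495 + (-1 - 3)**2 = -12495 + (-4)**2 = -12495 + 16 = -12479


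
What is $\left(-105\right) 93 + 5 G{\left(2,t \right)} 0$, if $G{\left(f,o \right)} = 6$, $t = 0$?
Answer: $-9765$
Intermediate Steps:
$\left(-105\right) 93 + 5 G{\left(2,t \right)} 0 = \left(-105\right) 93 + 5 \cdot 6 \cdot 0 = -9765 + 30 \cdot 0 = -9765 + 0 = -9765$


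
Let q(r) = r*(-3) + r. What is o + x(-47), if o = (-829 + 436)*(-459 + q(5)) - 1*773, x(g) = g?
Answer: 183497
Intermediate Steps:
q(r) = -2*r (q(r) = -3*r + r = -2*r)
o = 183544 (o = (-829 + 436)*(-459 - 2*5) - 1*773 = -393*(-459 - 10) - 773 = -393*(-469) - 773 = 184317 - 773 = 183544)
o + x(-47) = 183544 - 47 = 183497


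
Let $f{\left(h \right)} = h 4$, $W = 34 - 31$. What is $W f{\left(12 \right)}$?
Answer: $144$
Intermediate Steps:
$W = 3$
$f{\left(h \right)} = 4 h$
$W f{\left(12 \right)} = 3 \cdot 4 \cdot 12 = 3 \cdot 48 = 144$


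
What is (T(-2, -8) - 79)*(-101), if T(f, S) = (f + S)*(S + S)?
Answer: -8181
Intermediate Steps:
T(f, S) = 2*S*(S + f) (T(f, S) = (S + f)*(2*S) = 2*S*(S + f))
(T(-2, -8) - 79)*(-101) = (2*(-8)*(-8 - 2) - 79)*(-101) = (2*(-8)*(-10) - 79)*(-101) = (160 - 79)*(-101) = 81*(-101) = -8181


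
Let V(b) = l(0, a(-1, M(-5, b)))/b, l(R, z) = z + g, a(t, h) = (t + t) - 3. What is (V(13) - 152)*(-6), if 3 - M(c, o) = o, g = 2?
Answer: 11874/13 ≈ 913.38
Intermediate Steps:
M(c, o) = 3 - o
a(t, h) = -3 + 2*t (a(t, h) = 2*t - 3 = -3 + 2*t)
l(R, z) = 2 + z (l(R, z) = z + 2 = 2 + z)
V(b) = -3/b (V(b) = (2 + (-3 + 2*(-1)))/b = (2 + (-3 - 2))/b = (2 - 5)/b = -3/b)
(V(13) - 152)*(-6) = (-3/13 - 152)*(-6) = -1979/13*(-6) = 11874/13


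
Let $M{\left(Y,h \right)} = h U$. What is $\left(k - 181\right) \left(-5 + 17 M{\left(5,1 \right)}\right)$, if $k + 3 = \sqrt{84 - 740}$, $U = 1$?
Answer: $-2208 + 48 i \sqrt{41} \approx -2208.0 + 307.35 i$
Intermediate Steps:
$M{\left(Y,h \right)} = h$ ($M{\left(Y,h \right)} = h 1 = h$)
$k = -3 + 4 i \sqrt{41}$ ($k = -3 + \sqrt{84 - 740} = -3 + \sqrt{-656} = -3 + 4 i \sqrt{41} \approx -3.0 + 25.612 i$)
$\left(k - 181\right) \left(-5 + 17 M{\left(5,1 \right)}\right) = \left(\left(-3 + 4 i \sqrt{41}\right) - 181\right) \left(-5 + 17 \cdot 1\right) = \left(-184 + 4 i \sqrt{41}\right) \left(-5 + 17\right) = \left(-184 + 4 i \sqrt{41}\right) 12 = -2208 + 48 i \sqrt{41}$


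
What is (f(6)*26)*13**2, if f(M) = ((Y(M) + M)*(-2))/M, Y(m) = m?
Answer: -17576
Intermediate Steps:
f(M) = -4 (f(M) = ((M + M)*(-2))/M = ((2*M)*(-2))/M = (-4*M)/M = -4)
(f(6)*26)*13**2 = -4*26*13**2 = -104*169 = -17576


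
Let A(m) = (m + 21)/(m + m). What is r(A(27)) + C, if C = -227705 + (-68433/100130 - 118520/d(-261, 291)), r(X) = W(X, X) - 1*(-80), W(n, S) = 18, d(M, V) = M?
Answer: -5936415858923/26133930 ≈ -2.2715e+5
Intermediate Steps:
A(m) = (21 + m)/(2*m) (A(m) = (21 + m)/((2*m)) = (21 + m)*(1/(2*m)) = (21 + m)/(2*m))
r(X) = 98 (r(X) = 18 - 1*(-80) = 18 + 80 = 98)
C = -5938976984063/26133930 (C = -227705 + (-68433/100130 - 118520/(-261)) = -227705 + (-68433*1/100130 - 118520*(-1/261)) = -227705 + (-68433/100130 + 118520/261) = -227705 + 11849546587/26133930 = -5938976984063/26133930 ≈ -2.2725e+5)
r(A(27)) + C = 98 - 5938976984063/26133930 = -5936415858923/26133930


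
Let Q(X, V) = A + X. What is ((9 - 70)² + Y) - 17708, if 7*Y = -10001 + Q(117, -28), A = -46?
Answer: -107839/7 ≈ -15406.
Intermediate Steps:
Q(X, V) = -46 + X
Y = -9930/7 (Y = (-10001 + (-46 + 117))/7 = (-10001 + 71)/7 = (⅐)*(-9930) = -9930/7 ≈ -1418.6)
((9 - 70)² + Y) - 17708 = ((9 - 70)² - 9930/7) - 17708 = ((-61)² - 9930/7) - 17708 = (3721 - 9930/7) - 17708 = 16117/7 - 17708 = -107839/7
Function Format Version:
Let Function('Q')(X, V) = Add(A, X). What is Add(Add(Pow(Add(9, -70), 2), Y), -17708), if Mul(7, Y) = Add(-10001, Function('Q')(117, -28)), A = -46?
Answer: Rational(-107839, 7) ≈ -15406.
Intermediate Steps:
Function('Q')(X, V) = Add(-46, X)
Y = Rational(-9930, 7) (Y = Mul(Rational(1, 7), Add(-10001, Add(-46, 117))) = Mul(Rational(1, 7), Add(-10001, 71)) = Mul(Rational(1, 7), -9930) = Rational(-9930, 7) ≈ -1418.6)
Add(Add(Pow(Add(9, -70), 2), Y), -17708) = Add(Add(Pow(Add(9, -70), 2), Rational(-9930, 7)), -17708) = Add(Add(Pow(-61, 2), Rational(-9930, 7)), -17708) = Add(Add(3721, Rational(-9930, 7)), -17708) = Add(Rational(16117, 7), -17708) = Rational(-107839, 7)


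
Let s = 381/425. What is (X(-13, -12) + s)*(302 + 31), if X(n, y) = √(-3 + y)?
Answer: 126873/425 + 333*I*√15 ≈ 298.52 + 1289.7*I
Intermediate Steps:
s = 381/425 (s = 381*(1/425) = 381/425 ≈ 0.89647)
(X(-13, -12) + s)*(302 + 31) = (√(-3 - 12) + 381/425)*(302 + 31) = (√(-15) + 381/425)*333 = (I*√15 + 381/425)*333 = (381/425 + I*√15)*333 = 126873/425 + 333*I*√15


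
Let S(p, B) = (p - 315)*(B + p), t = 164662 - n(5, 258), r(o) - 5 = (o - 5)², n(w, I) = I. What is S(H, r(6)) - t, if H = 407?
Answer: -126408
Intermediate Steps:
r(o) = 5 + (-5 + o)² (r(o) = 5 + (o - 5)² = 5 + (-5 + o)²)
t = 164404 (t = 164662 - 1*258 = 164662 - 258 = 164404)
S(p, B) = (-315 + p)*(B + p)
S(H, r(6)) - t = (407² - 315*(5 + (-5 + 6)²) - 315*407 + (5 + (-5 + 6)²)*407) - 1*164404 = (165649 - 315*(5 + 1²) - 128205 + (5 + 1²)*407) - 164404 = (165649 - 315*(5 + 1) - 128205 + (5 + 1)*407) - 164404 = (165649 - 315*6 - 128205 + 6*407) - 164404 = (165649 - 1890 - 128205 + 2442) - 164404 = 37996 - 164404 = -126408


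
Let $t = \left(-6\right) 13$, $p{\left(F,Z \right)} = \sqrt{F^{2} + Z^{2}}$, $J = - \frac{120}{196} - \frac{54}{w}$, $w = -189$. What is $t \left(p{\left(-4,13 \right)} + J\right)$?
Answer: $\frac{1248}{49} - 78 \sqrt{185} \approx -1035.4$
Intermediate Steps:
$J = - \frac{16}{49}$ ($J = - \frac{120}{196} - \frac{54}{-189} = \left(-120\right) \frac{1}{196} - - \frac{2}{7} = - \frac{30}{49} + \frac{2}{7} = - \frac{16}{49} \approx -0.32653$)
$t = -78$
$t \left(p{\left(-4,13 \right)} + J\right) = - 78 \left(\sqrt{\left(-4\right)^{2} + 13^{2}} - \frac{16}{49}\right) = - 78 \left(\sqrt{16 + 169} - \frac{16}{49}\right) = - 78 \left(\sqrt{185} - \frac{16}{49}\right) = - 78 \left(- \frac{16}{49} + \sqrt{185}\right) = \frac{1248}{49} - 78 \sqrt{185}$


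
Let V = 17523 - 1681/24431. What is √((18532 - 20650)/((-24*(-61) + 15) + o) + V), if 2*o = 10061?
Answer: 4*√110794053121985296393/318067189 ≈ 132.37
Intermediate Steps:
o = 10061/2 (o = (½)*10061 = 10061/2 ≈ 5030.5)
V = 428102732/24431 (V = 17523 - 1681*1/24431 = 17523 - 1681/24431 = 428102732/24431 ≈ 17523.)
√((18532 - 20650)/((-24*(-61) + 15) + o) + V) = √((18532 - 20650)/((-24*(-61) + 15) + 10061/2) + 428102732/24431) = √(-2118/((1464 + 15) + 10061/2) + 428102732/24431) = √(-2118/(1479 + 10061/2) + 428102732/24431) = √(-2118/13019/2 + 428102732/24431) = √(-2118*2/13019 + 428102732/24431) = √(-4236/13019 + 428102732/24431) = √(5573365978192/318067189) = 4*√110794053121985296393/318067189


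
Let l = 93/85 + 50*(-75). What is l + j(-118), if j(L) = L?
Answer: -328687/85 ≈ -3866.9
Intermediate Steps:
l = -318657/85 (l = 93*(1/85) - 3750 = 93/85 - 3750 = -318657/85 ≈ -3748.9)
l + j(-118) = -318657/85 - 118 = -328687/85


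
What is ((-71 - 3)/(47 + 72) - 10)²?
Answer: 1597696/14161 ≈ 112.82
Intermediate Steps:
((-71 - 3)/(47 + 72) - 10)² = (-74/119 - 10)² = (-1264/119)² = 1597696/14161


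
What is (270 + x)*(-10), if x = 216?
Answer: -4860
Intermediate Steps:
(270 + x)*(-10) = (270 + 216)*(-10) = 486*(-10) = -4860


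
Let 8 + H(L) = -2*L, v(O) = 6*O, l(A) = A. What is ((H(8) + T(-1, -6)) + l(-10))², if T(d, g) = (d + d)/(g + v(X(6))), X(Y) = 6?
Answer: 261121/225 ≈ 1160.5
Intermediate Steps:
H(L) = -8 - 2*L
T(d, g) = 2*d/(36 + g) (T(d, g) = (d + d)/(g + 6*6) = (2*d)/(g + 36) = (2*d)/(36 + g) = 2*d/(36 + g))
((H(8) + T(-1, -6)) + l(-10))² = (((-8 - 2*8) + 2*(-1)/(36 - 6)) - 10)² = (((-8 - 16) + 2*(-1)/30) - 10)² = ((-24 + 2*(-1)*(1/30)) - 10)² = ((-24 - 1/15) - 10)² = (-361/15 - 10)² = (-511/15)² = 261121/225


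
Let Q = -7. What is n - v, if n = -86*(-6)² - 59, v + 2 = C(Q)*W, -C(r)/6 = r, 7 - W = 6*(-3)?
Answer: -4203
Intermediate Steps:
W = 25 (W = 7 - 6*(-3) = 7 - 1*(-18) = 7 + 18 = 25)
C(r) = -6*r
v = 1048 (v = -2 - 6*(-7)*25 = -2 + 42*25 = -2 + 1050 = 1048)
n = -3155 (n = -86*36 - 59 = -3096 - 59 = -3155)
n - v = -3155 - 1*1048 = -3155 - 1048 = -4203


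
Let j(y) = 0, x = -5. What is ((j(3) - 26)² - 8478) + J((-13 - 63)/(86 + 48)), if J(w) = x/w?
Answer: -296141/38 ≈ -7793.2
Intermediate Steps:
J(w) = -5/w
((j(3) - 26)² - 8478) + J((-13 - 63)/(86 + 48)) = ((0 - 26)² - 8478) - 5*(86 + 48)/(-13 - 63) = ((-26)² - 8478) - 5/((-76/134)) = (676 - 8478) - 5/((-76*1/134)) = -7802 - 5/(-38/67) = -7802 - 5*(-67/38) = -7802 + 335/38 = -296141/38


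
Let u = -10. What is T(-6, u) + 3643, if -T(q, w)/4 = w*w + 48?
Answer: 3051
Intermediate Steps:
T(q, w) = -192 - 4*w² (T(q, w) = -4*(w*w + 48) = -4*(w² + 48) = -4*(48 + w²) = -192 - 4*w²)
T(-6, u) + 3643 = (-192 - 4*(-10)²) + 3643 = (-192 - 4*100) + 3643 = (-192 - 400) + 3643 = -592 + 3643 = 3051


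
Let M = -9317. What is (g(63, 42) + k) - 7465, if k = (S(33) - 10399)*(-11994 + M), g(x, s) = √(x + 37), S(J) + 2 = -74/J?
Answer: 7315969462/33 ≈ 2.2170e+8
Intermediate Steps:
S(J) = -2 - 74/J
g(x, s) = √(37 + x)
k = 7316215477/33 (k = ((-2 - 74/33) - 10399)*(-11994 - 9317) = ((-2 - 74*1/33) - 10399)*(-21311) = ((-2 - 74/33) - 10399)*(-21311) = (-140/33 - 10399)*(-21311) = -343307/33*(-21311) = 7316215477/33 ≈ 2.2170e+8)
(g(63, 42) + k) - 7465 = (√(37 + 63) + 7316215477/33) - 7465 = (√100 + 7316215477/33) - 7465 = (10 + 7316215477/33) - 7465 = 7316215807/33 - 7465 = 7315969462/33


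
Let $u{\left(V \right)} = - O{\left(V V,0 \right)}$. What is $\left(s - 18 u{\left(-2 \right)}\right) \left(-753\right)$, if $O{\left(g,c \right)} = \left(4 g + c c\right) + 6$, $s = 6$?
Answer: $-302706$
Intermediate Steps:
$O{\left(g,c \right)} = 6 + c^{2} + 4 g$ ($O{\left(g,c \right)} = \left(4 g + c^{2}\right) + 6 = \left(c^{2} + 4 g\right) + 6 = 6 + c^{2} + 4 g$)
$u{\left(V \right)} = -6 - 4 V^{2}$ ($u{\left(V \right)} = - (6 + 0^{2} + 4 V V) = - (6 + 0 + 4 V^{2}) = - (6 + 4 V^{2}) = -6 - 4 V^{2}$)
$\left(s - 18 u{\left(-2 \right)}\right) \left(-753\right) = \left(6 - 18 \left(-6 - 4 \left(-2\right)^{2}\right)\right) \left(-753\right) = \left(6 - 18 \left(-6 - 16\right)\right) \left(-753\right) = \left(6 - -396\right) \left(-753\right) = \left(6 + 396\right) \left(-753\right) = 402 \left(-753\right) = -302706$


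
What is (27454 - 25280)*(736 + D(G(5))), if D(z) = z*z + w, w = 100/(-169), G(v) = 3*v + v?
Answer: 417155816/169 ≈ 2.4684e+6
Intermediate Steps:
G(v) = 4*v
w = -100/169 (w = 100*(-1/169) = -100/169 ≈ -0.59172)
D(z) = -100/169 + z² (D(z) = z*z - 100/169 = z² - 100/169 = -100/169 + z²)
(27454 - 25280)*(736 + D(G(5))) = (27454 - 25280)*(736 + (-100/169 + (4*5)²)) = 2174*(736 + (-100/169 + 20²)) = 2174*(736 + (-100/169 + 400)) = 2174*(736 + 67500/169) = 2174*(191884/169) = 417155816/169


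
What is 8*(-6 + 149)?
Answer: 1144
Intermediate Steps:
8*(-6 + 149) = 8*143 = 1144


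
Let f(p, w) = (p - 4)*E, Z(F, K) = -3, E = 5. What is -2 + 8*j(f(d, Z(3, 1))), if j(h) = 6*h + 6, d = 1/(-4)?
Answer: -974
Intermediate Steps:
d = -1/4 ≈ -0.25000
f(p, w) = -20 + 5*p (f(p, w) = (p - 4)*5 = (-4 + p)*5 = -20 + 5*p)
j(h) = 6 + 6*h
-2 + 8*j(f(d, Z(3, 1))) = -2 + 8*(6 + 6*(-20 + 5*(-1/4))) = -2 + 8*(6 + 6*(-20 - 5/4)) = -2 + 8*(6 + 6*(-85/4)) = -2 + 8*(6 - 255/2) = -2 + 8*(-243/2) = -2 - 972 = -974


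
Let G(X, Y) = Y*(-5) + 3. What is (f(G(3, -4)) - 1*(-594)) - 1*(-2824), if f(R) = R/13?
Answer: 44457/13 ≈ 3419.8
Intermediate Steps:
G(X, Y) = 3 - 5*Y (G(X, Y) = -5*Y + 3 = 3 - 5*Y)
f(R) = R/13 (f(R) = R*(1/13) = R/13)
(f(G(3, -4)) - 1*(-594)) - 1*(-2824) = ((3 - 5*(-4))/13 - 1*(-594)) - 1*(-2824) = ((3 + 20)/13 + 594) + 2824 = ((1/13)*23 + 594) + 2824 = (23/13 + 594) + 2824 = 7745/13 + 2824 = 44457/13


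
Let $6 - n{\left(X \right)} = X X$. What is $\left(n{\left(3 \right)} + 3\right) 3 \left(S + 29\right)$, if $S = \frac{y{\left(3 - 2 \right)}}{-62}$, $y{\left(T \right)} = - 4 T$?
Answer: $0$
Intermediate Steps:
$n{\left(X \right)} = 6 - X^{2}$ ($n{\left(X \right)} = 6 - X X = 6 - X^{2}$)
$S = \frac{2}{31}$ ($S = \frac{\left(-4\right) \left(3 - 2\right)}{-62} = \left(-4\right) 1 \left(- \frac{1}{62}\right) = \left(-4\right) \left(- \frac{1}{62}\right) = \frac{2}{31} \approx 0.064516$)
$\left(n{\left(3 \right)} + 3\right) 3 \left(S + 29\right) = \left(\left(6 - 3^{2}\right) + 3\right) 3 \left(\frac{2}{31} + 29\right) = \left(\left(6 - 9\right) + 3\right) 3 \cdot \frac{901}{31} = \left(-3 + 3\right) 3 \cdot \frac{901}{31} = 0 \cdot 3 \cdot \frac{901}{31} = 0 \cdot \frac{901}{31} = 0$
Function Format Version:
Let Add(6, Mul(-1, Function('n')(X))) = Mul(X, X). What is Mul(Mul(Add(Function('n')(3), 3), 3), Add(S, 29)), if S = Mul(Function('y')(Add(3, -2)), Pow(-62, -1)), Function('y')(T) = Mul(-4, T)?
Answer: 0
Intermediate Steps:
Function('n')(X) = Add(6, Mul(-1, Pow(X, 2))) (Function('n')(X) = Add(6, Mul(-1, Mul(X, X))) = Add(6, Mul(-1, Pow(X, 2))))
S = Rational(2, 31) (S = Mul(Mul(-4, Add(3, -2)), Pow(-62, -1)) = Mul(Mul(-4, 1), Rational(-1, 62)) = Mul(-4, Rational(-1, 62)) = Rational(2, 31) ≈ 0.064516)
Mul(Mul(Add(Function('n')(3), 3), 3), Add(S, 29)) = Mul(Mul(Add(Add(6, Mul(-1, Pow(3, 2))), 3), 3), Add(Rational(2, 31), 29)) = Mul(Mul(Add(Add(6, Mul(-1, 9)), 3), 3), Rational(901, 31)) = Mul(Mul(Add(Add(6, -9), 3), 3), Rational(901, 31)) = Mul(Mul(Add(-3, 3), 3), Rational(901, 31)) = Mul(Mul(0, 3), Rational(901, 31)) = Mul(0, Rational(901, 31)) = 0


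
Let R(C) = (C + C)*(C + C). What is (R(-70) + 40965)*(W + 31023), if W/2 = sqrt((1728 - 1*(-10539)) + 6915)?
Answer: 1878907995 + 121130*sqrt(19182) ≈ 1.8957e+9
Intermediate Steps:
R(C) = 4*C**2 (R(C) = (2*C)*(2*C) = 4*C**2)
W = 2*sqrt(19182) (W = 2*sqrt((1728 - 1*(-10539)) + 6915) = 2*sqrt((1728 + 10539) + 6915) = 2*sqrt(12267 + 6915) = 2*sqrt(19182) ≈ 277.00)
(R(-70) + 40965)*(W + 31023) = (4*(-70)**2 + 40965)*(2*sqrt(19182) + 31023) = (4*4900 + 40965)*(31023 + 2*sqrt(19182)) = (19600 + 40965)*(31023 + 2*sqrt(19182)) = 60565*(31023 + 2*sqrt(19182)) = 1878907995 + 121130*sqrt(19182)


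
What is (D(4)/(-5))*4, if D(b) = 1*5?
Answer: -4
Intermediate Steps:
D(b) = 5
(D(4)/(-5))*4 = (5/(-5))*4 = -⅕*5*4 = -1*4 = -4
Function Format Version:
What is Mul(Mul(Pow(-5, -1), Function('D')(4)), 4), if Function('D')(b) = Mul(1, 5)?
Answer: -4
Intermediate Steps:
Function('D')(b) = 5
Mul(Mul(Pow(-5, -1), Function('D')(4)), 4) = Mul(Mul(Pow(-5, -1), 5), 4) = Mul(Mul(Rational(-1, 5), 5), 4) = Mul(-1, 4) = -4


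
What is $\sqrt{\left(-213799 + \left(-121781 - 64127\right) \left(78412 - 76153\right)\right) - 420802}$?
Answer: $i \sqrt{420600773} \approx 20509.0 i$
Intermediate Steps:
$\sqrt{\left(-213799 + \left(-121781 - 64127\right) \left(78412 - 76153\right)\right) - 420802} = \sqrt{\left(-213799 - 185908 \left(78412 - 76153\right)\right) - 420802} = \sqrt{\left(-213799 - 419966172\right) - 420802} = \sqrt{-420179971 - 420802} = \sqrt{-420600773} = i \sqrt{420600773}$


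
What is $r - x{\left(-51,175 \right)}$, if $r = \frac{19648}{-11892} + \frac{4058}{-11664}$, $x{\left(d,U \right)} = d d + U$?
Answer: $- \frac{16055484979}{5779512} \approx -2778.0$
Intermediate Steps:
$x{\left(d,U \right)} = U + d^{2}$ ($x{\left(d,U \right)} = d^{2} + U = U + d^{2}$)
$r = - \frac{11559667}{5779512}$ ($r = 19648 \left(- \frac{1}{11892}\right) + 4058 \left(- \frac{1}{11664}\right) = - \frac{4912}{2973} - \frac{2029}{5832} = - \frac{11559667}{5779512} \approx -2.0001$)
$r - x{\left(-51,175 \right)} = - \frac{11559667}{5779512} - \left(175 + \left(-51\right)^{2}\right) = - \frac{11559667}{5779512} - \left(175 + 2601\right) = - \frac{11559667}{5779512} - 2776 = - \frac{16055484979}{5779512}$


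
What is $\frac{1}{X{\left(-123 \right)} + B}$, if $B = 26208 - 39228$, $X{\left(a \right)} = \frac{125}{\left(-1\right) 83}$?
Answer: $- \frac{83}{1080785} \approx -7.6796 \cdot 10^{-5}$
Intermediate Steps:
$X{\left(a \right)} = - \frac{125}{83}$ ($X{\left(a \right)} = \frac{125}{-83} = 125 \left(- \frac{1}{83}\right) = - \frac{125}{83}$)
$B = -13020$
$\frac{1}{X{\left(-123 \right)} + B} = \frac{1}{- \frac{125}{83} - 13020} = \frac{1}{- \frac{1080785}{83}} = - \frac{83}{1080785}$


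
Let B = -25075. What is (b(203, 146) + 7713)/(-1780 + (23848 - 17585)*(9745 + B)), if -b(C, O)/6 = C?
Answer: -1299/19202714 ≈ -6.7647e-5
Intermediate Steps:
b(C, O) = -6*C
(b(203, 146) + 7713)/(-1780 + (23848 - 17585)*(9745 + B)) = (-6*203 + 7713)/(-1780 + (23848 - 17585)*(9745 - 25075)) = (-1218 + 7713)/(-1780 + 6263*(-15330)) = 6495/(-1780 - 96011790) = 6495/(-96013570) = 6495*(-1/96013570) = -1299/19202714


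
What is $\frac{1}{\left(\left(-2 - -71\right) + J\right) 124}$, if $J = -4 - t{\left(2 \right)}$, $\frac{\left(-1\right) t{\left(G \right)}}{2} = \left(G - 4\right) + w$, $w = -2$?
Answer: $\frac{1}{7068} \approx 0.00014148$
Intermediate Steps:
$t{\left(G \right)} = 12 - 2 G$ ($t{\left(G \right)} = - 2 \left(\left(G - 4\right) - 2\right) = - 2 \left(\left(-4 + G\right) - 2\right) = - 2 \left(-6 + G\right) = 12 - 2 G$)
$J = -12$ ($J = -4 - \left(12 - 4\right) = -4 - 8 = -12$)
$\frac{1}{\left(\left(-2 - -71\right) + J\right) 124} = \frac{1}{\left(\left(-2 - -71\right) - 12\right) 124} = \frac{1}{\left(\left(-2 + 71\right) - 12\right) 124} = \frac{1}{\left(69 - 12\right) 124} = \frac{1}{57 \cdot 124} = \frac{1}{7068}$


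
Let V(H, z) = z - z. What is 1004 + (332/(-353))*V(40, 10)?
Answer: 1004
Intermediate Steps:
V(H, z) = 0
1004 + (332/(-353))*V(40, 10) = 1004 + (332/(-353))*0 = 1004 + (332*(-1/353))*0 = 1004 - 332/353*0 = 1004 + 0 = 1004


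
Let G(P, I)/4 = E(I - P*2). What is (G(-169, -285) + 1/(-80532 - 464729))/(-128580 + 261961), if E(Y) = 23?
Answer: 50164011/72727457441 ≈ 0.00068975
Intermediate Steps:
G(P, I) = 92 (G(P, I) = 4*23 = 92)
(G(-169, -285) + 1/(-80532 - 464729))/(-128580 + 261961) = (92 + 1/(-80532 - 464729))/(-128580 + 261961) = (92 + 1/(-545261))/133381 = (92 - 1/545261)*(1/133381) = (50164011/545261)*(1/133381) = 50164011/72727457441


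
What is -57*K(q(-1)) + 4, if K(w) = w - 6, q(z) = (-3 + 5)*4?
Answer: -110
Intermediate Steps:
q(z) = 8 (q(z) = 2*4 = 8)
K(w) = -6 + w
-57*K(q(-1)) + 4 = -57*(-6 + 8) + 4 = -57*2 + 4 = -114 + 4 = -110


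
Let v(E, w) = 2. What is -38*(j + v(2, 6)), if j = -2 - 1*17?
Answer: 646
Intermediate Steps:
j = -19 (j = -2 - 17 = -19)
-38*(j + v(2, 6)) = -38*(-19 + 2) = -38*(-17) = 646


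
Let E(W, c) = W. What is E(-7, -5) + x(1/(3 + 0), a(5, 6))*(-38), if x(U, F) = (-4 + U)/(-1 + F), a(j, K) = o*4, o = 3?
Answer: 17/3 ≈ 5.6667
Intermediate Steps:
a(j, K) = 12 (a(j, K) = 3*4 = 12)
x(U, F) = (-4 + U)/(-1 + F)
E(-7, -5) + x(1/(3 + 0), a(5, 6))*(-38) = -7 + ((-4 + 1/(3 + 0))/(-1 + 12))*(-38) = -7 + ((-4 + 1/3)/11)*(-38) = -7 + ((1/11)*(-11/3))*(-38) = -7 - 1/3*(-38) = -7 + 38/3 = 17/3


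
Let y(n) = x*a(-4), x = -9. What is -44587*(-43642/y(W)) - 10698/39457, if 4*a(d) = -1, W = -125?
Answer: 307112115908830/355113 ≈ 8.6483e+8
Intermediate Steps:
a(d) = -1/4 (a(d) = (1/4)*(-1) = -1/4)
y(n) = 9/4 (y(n) = -9*(-1/4) = 9/4)
-44587*(-43642/y(W)) - 10698/39457 = -44587/((9/4)/(-43642)) - 10698/39457 = -44587/((9/4)*(-1/43642)) - 10698*1/39457 = -44587/(-9/174568) - 10698/39457 = -44587*(-174568/9) - 10698/39457 = 7783463416/9 - 10698/39457 = 307112115908830/355113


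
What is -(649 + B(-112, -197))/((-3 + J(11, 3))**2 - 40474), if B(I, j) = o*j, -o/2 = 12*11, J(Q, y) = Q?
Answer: 52657/40410 ≈ 1.3031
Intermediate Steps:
o = -264 (o = -24*11 = -2*132 = -264)
B(I, j) = -264*j
-(649 + B(-112, -197))/((-3 + J(11, 3))**2 - 40474) = -(649 - 264*(-197))/((-3 + 11)**2 - 40474) = -(649 + 52008)/(8**2 - 40474) = -52657/(64 - 40474) = -52657/(-40410) = -52657*(-1)/40410 = -1*(-52657/40410) = 52657/40410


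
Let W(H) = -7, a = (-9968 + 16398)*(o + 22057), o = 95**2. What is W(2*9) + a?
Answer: 199857253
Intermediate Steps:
o = 9025
a = 199857260 (a = (-9968 + 16398)*(9025 + 22057) = 6430*31082 = 199857260)
W(2*9) + a = -7 + 199857260 = 199857253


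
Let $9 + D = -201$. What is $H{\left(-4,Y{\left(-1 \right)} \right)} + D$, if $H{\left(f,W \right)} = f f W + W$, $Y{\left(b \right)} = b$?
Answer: $-227$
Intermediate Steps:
$H{\left(f,W \right)} = W + W f^{2}$ ($H{\left(f,W \right)} = f^{2} W + W = W f^{2} + W = W + W f^{2}$)
$D = -210$ ($D = -9 - 201 = -210$)
$H{\left(-4,Y{\left(-1 \right)} \right)} + D = - (1 + \left(-4\right)^{2}) - 210 = - (1 + 16) - 210 = \left(-1\right) 17 - 210 = -17 - 210 = -227$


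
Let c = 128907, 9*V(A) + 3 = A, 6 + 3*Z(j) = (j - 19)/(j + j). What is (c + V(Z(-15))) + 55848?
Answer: 74825567/405 ≈ 1.8475e+5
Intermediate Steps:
Z(j) = -2 + (-19 + j)/(6*j) (Z(j) = -2 + ((j - 19)/(j + j))/3 = -2 + ((-19 + j)/((2*j)))/3 = -2 + ((-19 + j)*(1/(2*j)))/3 = -2 + ((-19 + j)/(2*j))/3 = -2 + (-19 + j)/(6*j))
V(A) = -1/3 + A/9
(c + V(Z(-15))) + 55848 = (128907 + (-1/3 + ((1/6)*(-19 - 11*(-15))/(-15))/9)) + 55848 = (128907 + (-1/3 + ((1/6)*(-1/15)*(-19 + 165))/9)) + 55848 = (128907 + (-1/3 + ((1/6)*(-1/15)*146)/9)) + 55848 = (128907 + (-1/3 + (1/9)*(-73/45))) + 55848 = (128907 + (-1/3 - 73/405)) + 55848 = (128907 - 208/405) + 55848 = 52207127/405 + 55848 = 74825567/405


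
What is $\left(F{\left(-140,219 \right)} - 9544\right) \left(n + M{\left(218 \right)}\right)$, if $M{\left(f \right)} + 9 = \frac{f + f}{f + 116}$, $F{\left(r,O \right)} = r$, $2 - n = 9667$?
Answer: $\frac{15642952560}{167} \approx 9.367 \cdot 10^{7}$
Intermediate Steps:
$n = -9665$ ($n = 2 - 9667 = -9665$)
$M{\left(f \right)} = -9 + \frac{2 f}{116 + f}$ ($M{\left(f \right)} = -9 + \frac{f + f}{f + 116} = -9 + \frac{2 f}{116 + f}$)
$\left(F{\left(-140,219 \right)} - 9544\right) \left(n + M{\left(218 \right)}\right) = \left(-140 - 9544\right) \left(-9665 + \frac{-1044 - 1526}{116 + 218}\right) = - 9684 \left(-9665 + \frac{-1044 - 1526}{334}\right) = - 9684 \left(-9665 + \frac{1}{334} \left(-2570\right)\right) = - 9684 \left(-9665 - \frac{1285}{167}\right) = \left(-9684\right) \left(- \frac{1615340}{167}\right) = \frac{15642952560}{167}$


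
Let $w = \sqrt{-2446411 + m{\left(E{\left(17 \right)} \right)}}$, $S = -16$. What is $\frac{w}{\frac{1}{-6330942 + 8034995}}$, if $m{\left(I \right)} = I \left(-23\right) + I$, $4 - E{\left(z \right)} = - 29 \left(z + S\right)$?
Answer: $1704053 i \sqrt{2447137} \approx 2.6657 \cdot 10^{9} i$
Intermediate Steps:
$E{\left(z \right)} = -460 + 29 z$ ($E{\left(z \right)} = 4 - - 29 \left(z - 16\right) = 4 - - 29 \left(-16 + z\right) = 4 - \left(464 - 29 z\right) = 4 + \left(-464 + 29 z\right) = -460 + 29 z$)
$m{\left(I \right)} = - 22 I$ ($m{\left(I \right)} = - 23 I + I = - 22 I$)
$w = i \sqrt{2447137}$ ($w = \sqrt{-2446411 - 22 \left(-460 + 29 \cdot 17\right)} = \sqrt{-2446411 - 22 \left(-460 + 493\right)} = \sqrt{-2446411 - 726} = \sqrt{-2447137} = i \sqrt{2447137} \approx 1564.3 i$)
$\frac{w}{\frac{1}{-6330942 + 8034995}} = \frac{i \sqrt{2447137}}{\frac{1}{-6330942 + 8034995}} = \frac{i \sqrt{2447137}}{\frac{1}{1704053}} = i \sqrt{2447137} \frac{1}{\frac{1}{1704053}} = i \sqrt{2447137} \cdot 1704053 = 1704053 i \sqrt{2447137}$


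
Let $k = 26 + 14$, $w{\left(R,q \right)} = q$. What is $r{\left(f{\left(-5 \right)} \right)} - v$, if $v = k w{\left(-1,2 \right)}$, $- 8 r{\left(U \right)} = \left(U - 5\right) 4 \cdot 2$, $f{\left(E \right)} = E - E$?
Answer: $-75$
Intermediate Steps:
$f{\left(E \right)} = 0$
$k = 40$
$r{\left(U \right)} = 5 - U$ ($r{\left(U \right)} = - \frac{\left(U - 5\right) 4 \cdot 2}{8} = - \frac{\left(-5 + U\right) 8}{8} = - \frac{-40 + 8 U}{8} = 5 - U$)
$v = 80$ ($v = 40 \cdot 2 = 80$)
$r{\left(f{\left(-5 \right)} \right)} - v = \left(5 - 0\right) - 80 = \left(5 + 0\right) - 80 = 5 - 80 = -75$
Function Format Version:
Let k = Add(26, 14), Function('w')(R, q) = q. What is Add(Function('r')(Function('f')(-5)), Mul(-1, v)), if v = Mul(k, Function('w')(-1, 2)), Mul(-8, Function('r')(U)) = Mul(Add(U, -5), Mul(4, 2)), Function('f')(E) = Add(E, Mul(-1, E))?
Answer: -75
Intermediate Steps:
Function('f')(E) = 0
k = 40
Function('r')(U) = Add(5, Mul(-1, U)) (Function('r')(U) = Mul(Rational(-1, 8), Mul(Add(U, -5), Mul(4, 2))) = Mul(Rational(-1, 8), Mul(Add(-5, U), 8)) = Mul(Rational(-1, 8), Add(-40, Mul(8, U))) = Add(5, Mul(-1, U)))
v = 80 (v = Mul(40, 2) = 80)
Add(Function('r')(Function('f')(-5)), Mul(-1, v)) = Add(Add(5, Mul(-1, 0)), Mul(-1, 80)) = Add(Add(5, 0), -80) = Add(5, -80) = -75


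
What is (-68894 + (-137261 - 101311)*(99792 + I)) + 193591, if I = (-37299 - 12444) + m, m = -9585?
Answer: -9653452711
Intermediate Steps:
I = -59328 (I = (-37299 - 12444) - 9585 = -49743 - 9585 = -59328)
(-68894 + (-137261 - 101311)*(99792 + I)) + 193591 = (-68894 + (-137261 - 101311)*(99792 - 59328)) + 193591 = (-68894 - 238572*40464) + 193591 = (-68894 - 9653577408) + 193591 = -9653646302 + 193591 = -9653452711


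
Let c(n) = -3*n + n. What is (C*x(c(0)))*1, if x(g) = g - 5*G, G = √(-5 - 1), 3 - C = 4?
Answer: 5*I*√6 ≈ 12.247*I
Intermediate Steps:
C = -1 (C = 3 - 1*4 = 3 - 4 = -1)
c(n) = -2*n
G = I*√6 (G = √(-6) = I*√6 ≈ 2.4495*I)
x(g) = g - 5*I*√6
(C*x(c(0)))*1 = -(-2*0 - 5*I*√6)*1 = -(0 - 5*I*√6)*1 = -(-5)*I*√6*1 = (5*I*√6)*1 = 5*I*√6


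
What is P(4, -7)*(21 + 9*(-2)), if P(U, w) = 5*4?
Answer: 60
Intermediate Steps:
P(U, w) = 20
P(4, -7)*(21 + 9*(-2)) = 20*(21 + 9*(-2)) = 20*(21 - 18) = 20*3 = 60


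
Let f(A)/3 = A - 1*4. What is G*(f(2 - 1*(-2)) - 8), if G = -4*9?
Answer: 288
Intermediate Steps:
f(A) = -12 + 3*A (f(A) = 3*(A - 1*4) = 3*(A - 4) = 3*(-4 + A) = -12 + 3*A)
G = -36
G*(f(2 - 1*(-2)) - 8) = -36*((-12 + 3*(2 - 1*(-2))) - 8) = -36*((-12 + 3*(2 + 2)) - 8) = -36*((-12 + 3*4) - 8) = -36*((-12 + 12) - 8) = -36*(0 - 8) = -36*(-8) = 288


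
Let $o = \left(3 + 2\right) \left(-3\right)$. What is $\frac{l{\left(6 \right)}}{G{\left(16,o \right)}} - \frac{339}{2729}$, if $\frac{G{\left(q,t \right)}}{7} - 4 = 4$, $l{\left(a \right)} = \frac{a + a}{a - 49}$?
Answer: $- \frac{212265}{1642858} \approx -0.1292$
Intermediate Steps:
$l{\left(a \right)} = \frac{2 a}{-49 + a}$
$o = -15$ ($o = 5 \left(-3\right) = -15$)
$G{\left(q,t \right)} = 56$ ($G{\left(q,t \right)} = 28 + 7 \cdot 4 = 28 + 28 = 56$)
$\frac{l{\left(6 \right)}}{G{\left(16,o \right)}} - \frac{339}{2729} = \frac{2 \cdot 6 \frac{1}{-49 + 6}}{56} - \frac{339}{2729} = 2 \cdot 6 \frac{1}{-43} \cdot \frac{1}{56} - \frac{339}{2729} = 2 \cdot 6 \left(- \frac{1}{43}\right) \frac{1}{56} - \frac{339}{2729} = \left(- \frac{12}{43}\right) \frac{1}{56} - \frac{339}{2729} = - \frac{3}{602} - \frac{339}{2729} = - \frac{212265}{1642858}$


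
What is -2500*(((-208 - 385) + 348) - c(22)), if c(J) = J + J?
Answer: 722500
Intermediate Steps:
c(J) = 2*J
-2500*(((-208 - 385) + 348) - c(22)) = -2500*(((-208 - 385) + 348) - 2*22) = -2500*((-593 + 348) - 1*44) = -2500*(-245 - 44) = -2500*(-289) = 722500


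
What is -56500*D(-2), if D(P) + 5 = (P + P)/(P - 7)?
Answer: 2316500/9 ≈ 2.5739e+5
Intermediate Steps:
D(P) = -5 + 2*P/(-7 + P) (D(P) = -5 + (P + P)/(P - 7) = -5 + (2*P)/(-7 + P) = -5 + 2*P/(-7 + P))
-56500*D(-2) = -56500*(35 - 3*(-2))/(-7 - 2) = -56500*(35 + 6)/(-9) = -(-56500)*41/9 = -56500*(-41/9) = 2316500/9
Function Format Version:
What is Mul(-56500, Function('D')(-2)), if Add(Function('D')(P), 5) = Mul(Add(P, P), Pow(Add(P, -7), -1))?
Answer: Rational(2316500, 9) ≈ 2.5739e+5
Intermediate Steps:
Function('D')(P) = Add(-5, Mul(2, P, Pow(Add(-7, P), -1))) (Function('D')(P) = Add(-5, Mul(Add(P, P), Pow(Add(P, -7), -1))) = Add(-5, Mul(Mul(2, P), Pow(Add(-7, P), -1))) = Add(-5, Mul(2, P, Pow(Add(-7, P), -1))))
Mul(-56500, Function('D')(-2)) = Mul(-56500, Mul(Pow(Add(-7, -2), -1), Add(35, Mul(-3, -2)))) = Mul(-56500, Mul(Pow(-9, -1), Add(35, 6))) = Mul(-56500, Mul(Rational(-1, 9), 41)) = Mul(-56500, Rational(-41, 9)) = Rational(2316500, 9)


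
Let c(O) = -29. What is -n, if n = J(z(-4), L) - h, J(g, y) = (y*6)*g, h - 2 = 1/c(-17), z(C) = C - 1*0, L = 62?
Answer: 43209/29 ≈ 1490.0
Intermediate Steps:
z(C) = C (z(C) = C + 0 = C)
h = 57/29 (h = 2 + 1/(-29) = 2 - 1/29 = 57/29 ≈ 1.9655)
J(g, y) = 6*g*y (J(g, y) = (6*y)*g = 6*g*y)
n = -43209/29 (n = 6*(-4)*62 - 1*57/29 = -1488 - 57/29 = -43209/29 ≈ -1490.0)
-n = -1*(-43209/29) = 43209/29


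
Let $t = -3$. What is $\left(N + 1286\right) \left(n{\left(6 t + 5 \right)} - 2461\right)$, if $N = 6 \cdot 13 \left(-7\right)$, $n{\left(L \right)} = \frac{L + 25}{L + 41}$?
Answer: $- \frac{12745760}{7} \approx -1.8208 \cdot 10^{6}$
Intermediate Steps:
$n{\left(L \right)} = \frac{25 + L}{41 + L}$
$N = -546$ ($N = 78 \left(-7\right) = -546$)
$\left(N + 1286\right) \left(n{\left(6 t + 5 \right)} - 2461\right) = \left(-546 + 1286\right) \left(\frac{25 + \left(6 \left(-3\right) + 5\right)}{41 + \left(6 \left(-3\right) + 5\right)} - 2461\right) = 740 \left(\frac{25 + \left(-18 + 5\right)}{41 + \left(-18 + 5\right)} - 2461\right) = 740 \left(\frac{25 - 13}{41 - 13} - 2461\right) = 740 \left(\frac{1}{28} \cdot 12 - 2461\right) = 740 \left(\frac{3}{7} - 2461\right) = 740 \left(- \frac{17224}{7}\right) = - \frac{12745760}{7}$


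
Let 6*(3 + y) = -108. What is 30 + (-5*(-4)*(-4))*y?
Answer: 1710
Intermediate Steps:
y = -21 (y = -3 + (1/6)*(-108) = -3 - 18 = -21)
30 + (-5*(-4)*(-4))*y = 30 + (-5*(-4)*(-4))*(-21) = 30 + (20*(-4))*(-21) = 30 - 80*(-21) = 30 + 1680 = 1710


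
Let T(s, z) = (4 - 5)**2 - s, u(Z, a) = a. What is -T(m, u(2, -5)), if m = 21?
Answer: 20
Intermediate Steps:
T(s, z) = 1 - s (T(s, z) = (-1)**2 - s = 1 - s)
-T(m, u(2, -5)) = -(1 - 1*21) = -(1 - 21) = -1*(-20) = 20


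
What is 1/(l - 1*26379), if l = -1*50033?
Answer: -1/76412 ≈ -1.3087e-5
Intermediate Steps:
l = -50033
1/(l - 1*26379) = 1/(-50033 - 1*26379) = 1/(-50033 - 26379) = 1/(-76412) = -1/76412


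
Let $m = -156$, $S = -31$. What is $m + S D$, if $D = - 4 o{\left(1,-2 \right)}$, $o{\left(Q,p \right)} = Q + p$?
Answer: $-280$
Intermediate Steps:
$D = 4$ ($D = - 4 \left(1 - 2\right) = \left(-4\right) \left(-1\right) = 4$)
$m + S D = -156 - 124 = -280$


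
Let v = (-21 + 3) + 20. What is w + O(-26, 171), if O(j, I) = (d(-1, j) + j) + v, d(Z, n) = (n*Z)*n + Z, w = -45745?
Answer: -46446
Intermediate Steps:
d(Z, n) = Z + Z*n² (d(Z, n) = (Z*n)*n + Z = Z*n² + Z = Z + Z*n²)
v = 2 (v = -18 + 20 = 2)
O(j, I) = 1 + j - j² (O(j, I) = (-(1 + j²) + j) + 2 = ((-1 - j²) + j) + 2 = (-1 + j - j²) + 2 = 1 + j - j²)
w + O(-26, 171) = -45745 + (1 - 26 - 1*(-26)²) = -45745 + (1 - 26 - 1*676) = -45745 + (1 - 26 - 676) = -45745 - 701 = -46446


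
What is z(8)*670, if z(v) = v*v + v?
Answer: 48240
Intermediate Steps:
z(v) = v + v² (z(v) = v² + v = v + v²)
z(8)*670 = (8*(1 + 8))*670 = (8*9)*670 = 72*670 = 48240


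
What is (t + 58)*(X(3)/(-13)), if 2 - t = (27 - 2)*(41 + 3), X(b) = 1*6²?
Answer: 2880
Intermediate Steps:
X(b) = 36 (X(b) = 1*36 = 36)
t = -1098 (t = 2 - (27 - 2)*(41 + 3) = 2 - 25*44 = 2 - 1*1100 = 2 - 1100 = -1098)
(t + 58)*(X(3)/(-13)) = (-1098 + 58)*(36/(-13)) = -37440*(-1)/13 = -1040*(-36/13) = 2880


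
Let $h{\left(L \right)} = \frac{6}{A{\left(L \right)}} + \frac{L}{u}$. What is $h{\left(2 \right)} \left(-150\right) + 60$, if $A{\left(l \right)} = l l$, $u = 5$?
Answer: $-225$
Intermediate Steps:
$A{\left(l \right)} = l^{2}$
$h{\left(L \right)} = \frac{6}{L^{2}} + \frac{L}{5}$
$h{\left(2 \right)} \left(-150\right) + 60 = \left(\frac{6}{4} + \frac{1}{5} \cdot 2\right) \left(-150\right) + 60 = \left(6 \cdot \frac{1}{4} + \frac{2}{5}\right) \left(-150\right) + 60 = \left(\frac{3}{2} + \frac{2}{5}\right) \left(-150\right) + 60 = \frac{19}{10} \left(-150\right) + 60 = -285 + 60 = -225$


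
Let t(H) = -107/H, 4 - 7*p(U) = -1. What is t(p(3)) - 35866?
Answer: -180079/5 ≈ -36016.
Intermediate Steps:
p(U) = 5/7 (p(U) = 4/7 - ⅐*(-1) = 4/7 + ⅐ = 5/7)
t(p(3)) - 35866 = -107/5/7 - 35866 = -107*7/5 - 35866 = -749/5 - 35866 = -180079/5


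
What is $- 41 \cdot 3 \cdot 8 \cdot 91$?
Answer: $-89544$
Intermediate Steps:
$- 41 \cdot 3 \cdot 8 \cdot 91 = \left(-41\right) 24 \cdot 91 = \left(-984\right) 91 = -89544$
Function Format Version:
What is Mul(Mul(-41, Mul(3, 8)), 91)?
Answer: -89544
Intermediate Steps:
Mul(Mul(-41, Mul(3, 8)), 91) = Mul(Mul(-41, 24), 91) = Mul(-984, 91) = -89544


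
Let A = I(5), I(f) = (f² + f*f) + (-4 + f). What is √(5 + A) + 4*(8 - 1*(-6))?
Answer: 56 + 2*√14 ≈ 63.483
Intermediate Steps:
I(f) = -4 + f + 2*f² (I(f) = (f² + f²) + (-4 + f) = 2*f² + (-4 + f) = -4 + f + 2*f²)
A = 51 (A = -4 + 5 + 2*5² = -4 + 5 + 2*25 = -4 + 5 + 50 = 51)
√(5 + A) + 4*(8 - 1*(-6)) = √(5 + 51) + 4*(8 - 1*(-6)) = √56 + 4*(8 + 6) = 2*√14 + 4*14 = 2*√14 + 56 = 56 + 2*√14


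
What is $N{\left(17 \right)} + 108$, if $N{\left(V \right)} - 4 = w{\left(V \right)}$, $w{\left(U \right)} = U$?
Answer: $129$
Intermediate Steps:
$N{\left(V \right)} = 4 + V$
$N{\left(17 \right)} + 108 = \left(4 + 17\right) + 108 = 21 + 108 = 129$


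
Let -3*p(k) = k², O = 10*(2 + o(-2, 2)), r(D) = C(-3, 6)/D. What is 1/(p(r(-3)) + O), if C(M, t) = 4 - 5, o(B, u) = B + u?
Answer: 27/539 ≈ 0.050093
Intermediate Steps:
C(M, t) = -1
r(D) = -1/D
O = 20 (O = 10*(2 + (-2 + 2)) = 10*(2 + 0) = 10*2 = 20)
p(k) = -k²/3
1/(p(r(-3)) + O) = 1/(-(-1/(-3))²/3 + 20) = 1/(-(-1*(-⅓))²/3 + 20) = 1/(-(⅓)²/3 + 20) = 1/(-⅓*⅑ + 20) = 1/(-1/27 + 20) = 1/(539/27) = 27/539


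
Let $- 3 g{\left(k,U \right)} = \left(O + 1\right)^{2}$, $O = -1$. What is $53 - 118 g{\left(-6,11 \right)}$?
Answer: $53$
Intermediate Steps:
$g{\left(k,U \right)} = 0$ ($g{\left(k,U \right)} = - \frac{\left(-1 + 1\right)^{2}}{3} = - \frac{0^{2}}{3} = \left(- \frac{1}{3}\right) 0 = 0$)
$53 - 118 g{\left(-6,11 \right)} = 53 - 0 = 53 + 0 = 53$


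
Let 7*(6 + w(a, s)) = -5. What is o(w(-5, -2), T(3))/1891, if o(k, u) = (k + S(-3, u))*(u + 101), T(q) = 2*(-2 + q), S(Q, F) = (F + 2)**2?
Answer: 6695/13237 ≈ 0.50578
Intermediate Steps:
w(a, s) = -47/7 (w(a, s) = -6 + (1/7)*(-5) = -6 - 5/7 = -47/7)
S(Q, F) = (2 + F)**2
T(q) = -4 + 2*q
o(k, u) = (101 + u)*(k + (2 + u)**2) (o(k, u) = (k + (2 + u)**2)*(u + 101) = (k + (2 + u)**2)*(101 + u) = (101 + u)*(k + (2 + u)**2))
o(w(-5, -2), T(3))/1891 = (101*(-47/7) + 101*(2 + (-4 + 2*3))**2 - 47*(-4 + 2*3)/7 + (-4 + 2*3)*(2 + (-4 + 2*3))**2)/1891 = (-4747/7 + 101*(2 + (-4 + 6))**2 - 47*(-4 + 6)/7 + (-4 + 6)*(2 + (-4 + 6))**2)*(1/1891) = (-4747/7 + 101*(2 + 2)**2 - 47/7*2 + 2*(2 + 2)**2)*(1/1891) = (-4747/7 + 101*4**2 - 94/7 + 2*4**2)*(1/1891) = (-4747/7 + 101*16 - 94/7 + 2*16)*(1/1891) = (-4747/7 + 1616 - 94/7 + 32)*(1/1891) = (6695/7)*(1/1891) = 6695/13237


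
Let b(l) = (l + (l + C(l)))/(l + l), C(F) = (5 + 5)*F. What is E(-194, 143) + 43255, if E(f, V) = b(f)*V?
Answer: 44113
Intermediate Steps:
C(F) = 10*F
b(l) = 6 (b(l) = (l + (l + 10*l))/(l + l) = (l + 11*l)/((2*l)) = (12*l)*(1/(2*l)) = 6)
E(f, V) = 6*V
E(-194, 143) + 43255 = 6*143 + 43255 = 858 + 43255 = 44113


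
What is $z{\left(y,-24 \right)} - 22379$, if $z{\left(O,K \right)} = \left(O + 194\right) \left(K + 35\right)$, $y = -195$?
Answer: $-22390$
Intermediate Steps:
$z{\left(O,K \right)} = \left(35 + K\right) \left(194 + O\right)$ ($z{\left(O,K \right)} = \left(194 + O\right) \left(35 + K\right) = \left(35 + K\right) \left(194 + O\right)$)
$z{\left(y,-24 \right)} - 22379 = \left(6790 + 35 \left(-195\right) + 194 \left(-24\right) - -4680\right) - 22379 = \left(6790 - 6825 - 4656 + 4680\right) - 22379 = -11 - 22379 = -22390$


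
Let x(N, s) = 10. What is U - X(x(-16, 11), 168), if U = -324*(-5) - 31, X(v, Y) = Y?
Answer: 1421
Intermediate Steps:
U = 1589 (U = 1620 - 31 = 1589)
U - X(x(-16, 11), 168) = 1589 - 1*168 = 1589 - 168 = 1421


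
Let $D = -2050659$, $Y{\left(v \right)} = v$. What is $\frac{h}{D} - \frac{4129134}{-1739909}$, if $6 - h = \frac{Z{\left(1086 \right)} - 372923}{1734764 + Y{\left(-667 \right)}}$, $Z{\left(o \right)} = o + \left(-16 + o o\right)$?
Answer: $\frac{4894451886754869077}{2062396272959535669} \approx 2.3732$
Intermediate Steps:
$Z{\left(o \right)} = -16 + o + o^{2}$ ($Z{\left(o \right)} = o + \left(-16 + o^{2}\right) = -16 + o + o^{2}$)
$h = \frac{9597039}{1734097}$ ($h = 6 - \frac{\left(-16 + 1086 + 1086^{2}\right) - 372923}{1734764 - 667} = 6 - \frac{\left(-16 + 1086 + 1179396\right) - 372923}{1734097} = 6 - \left(1180466 - 372923\right) \frac{1}{1734097} = 6 - 807543 \cdot \frac{1}{1734097} = 6 - \frac{807543}{1734097} = \frac{9597039}{1734097} \approx 5.5343$)
$\frac{h}{D} - \frac{4129134}{-1739909} = \frac{9597039}{1734097 \left(-2050659\right)} - \frac{4129134}{-1739909} = \frac{9597039}{1734097} \left(- \frac{1}{2050659}\right) - - \frac{4129134}{1739909} = - \frac{3199013}{1185347206641} + \frac{4129134}{1739909} = \frac{4894451886754869077}{2062396272959535669}$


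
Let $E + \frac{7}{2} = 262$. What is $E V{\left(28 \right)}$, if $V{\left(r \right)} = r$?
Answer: $7238$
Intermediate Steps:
$E = \frac{517}{2}$ ($E = - \frac{7}{2} + 262 = \frac{517}{2} \approx 258.5$)
$E V{\left(28 \right)} = \frac{517}{2} \cdot 28 = 7238$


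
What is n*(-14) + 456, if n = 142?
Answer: -1532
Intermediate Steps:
n*(-14) + 456 = 142*(-14) + 456 = -1988 + 456 = -1532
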